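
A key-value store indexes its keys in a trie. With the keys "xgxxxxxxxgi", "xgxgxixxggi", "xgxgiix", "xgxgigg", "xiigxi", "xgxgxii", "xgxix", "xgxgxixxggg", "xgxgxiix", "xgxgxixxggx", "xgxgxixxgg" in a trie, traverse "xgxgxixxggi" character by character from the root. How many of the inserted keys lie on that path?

2

Walk "xgxgxixxggi" from the root; an end-of-word marker is hit whenever a stored word is a prefix of "xgxgxixxggi".
Prefixes of the query that are stored words: "xgxgxixxgg", "xgxgxixxggi"
Count: 2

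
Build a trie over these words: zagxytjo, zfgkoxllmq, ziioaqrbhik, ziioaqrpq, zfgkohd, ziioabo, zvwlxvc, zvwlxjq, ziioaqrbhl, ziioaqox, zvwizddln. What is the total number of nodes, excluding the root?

50

Count nodes per top-level branch (shared prefixes stored once):
  'z'-branch (zagxytjo, zfgkohd, zfgkoxllmq, ziioabo, ziioaqox, ziioaqrbhik, ziioaqrbhl, ziioaqrpq, zvwizddln, zvwlxjq, zvwlxvc): 50 nodes
Sum: 50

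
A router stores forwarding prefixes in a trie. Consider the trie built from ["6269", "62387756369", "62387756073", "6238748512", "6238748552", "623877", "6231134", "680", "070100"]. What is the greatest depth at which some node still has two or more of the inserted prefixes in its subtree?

The deepest shared node is where two words last agree before diverging.
e.g. "6238748512" and "6238748552" share the prefix "62387485" of length 8; no pair shares a longer one.
Longest shared-prefix length: 8

8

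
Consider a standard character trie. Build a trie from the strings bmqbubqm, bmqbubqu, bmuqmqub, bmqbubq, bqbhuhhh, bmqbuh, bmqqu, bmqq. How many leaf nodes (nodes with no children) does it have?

A leaf is a node with no children — equivalently, the end of a word that is not a proper prefix of any other stored word.
Those words: "bmqbubqm", "bmqbubqu", "bmqbuh", "bmqqu", "bmuqmqub", "bqbhuhhh"
Leaf count: 6

6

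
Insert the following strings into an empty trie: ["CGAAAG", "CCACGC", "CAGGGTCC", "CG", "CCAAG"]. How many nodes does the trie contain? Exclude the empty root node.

20

Trace insertions, counting only characters that open a new branch:
  "CGAAAG" → 6 new (C, G, A, A, A, G)
  "CCACGC" → prefix "C" already present; 5 new (C, A, C, G, C)
  "CAGGGTCC" → prefix "C" already present; 7 new (A, G, G, G, T, C, C)
  "CG" → prefix "CG" already present; 0 new (none)
  "CCAAG" → prefix "CCA" already present; 2 new (A, G)
Total nodes = 6 + 5 + 7 + 0 + 2 = 20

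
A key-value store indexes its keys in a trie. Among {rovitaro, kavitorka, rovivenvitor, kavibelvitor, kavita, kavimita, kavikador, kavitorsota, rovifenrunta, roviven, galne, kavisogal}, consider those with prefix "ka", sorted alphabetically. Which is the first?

kavibelvitor

Filter for "ka…" and sort: "kavibelvitor", "kavikador", "kavimita", "kavisogal", "kavita", "kavitorka", "kavitorsota"
The 1st is kavibelvitor.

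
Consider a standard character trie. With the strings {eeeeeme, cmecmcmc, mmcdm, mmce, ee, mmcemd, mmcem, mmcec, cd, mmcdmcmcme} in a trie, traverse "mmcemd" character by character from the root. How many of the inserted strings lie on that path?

Walk "mmcemd" from the root; an end-of-word marker is hit whenever a stored word is a prefix of "mmcemd".
Prefixes of the query that are stored words: "mmce", "mmcem", "mmcemd"
Count: 3

3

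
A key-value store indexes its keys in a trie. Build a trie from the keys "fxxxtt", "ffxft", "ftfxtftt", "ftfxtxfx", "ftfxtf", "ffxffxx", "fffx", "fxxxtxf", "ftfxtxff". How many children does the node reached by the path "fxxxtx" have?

Walk "fxxxtx" from the root, arriving at one node.
Distinct next characters after "fxxxtx": f.
That node has 1 child edge.

1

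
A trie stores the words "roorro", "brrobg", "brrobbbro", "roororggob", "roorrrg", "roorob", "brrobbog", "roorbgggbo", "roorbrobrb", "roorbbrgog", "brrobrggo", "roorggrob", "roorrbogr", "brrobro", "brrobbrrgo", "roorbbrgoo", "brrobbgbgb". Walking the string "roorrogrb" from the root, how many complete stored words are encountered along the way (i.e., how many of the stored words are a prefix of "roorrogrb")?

1

Traverse "roorrogrb" character by character; count nodes along the way that are marked as word ends.
Prefixes of the query that are stored words: "roorro"
Count: 1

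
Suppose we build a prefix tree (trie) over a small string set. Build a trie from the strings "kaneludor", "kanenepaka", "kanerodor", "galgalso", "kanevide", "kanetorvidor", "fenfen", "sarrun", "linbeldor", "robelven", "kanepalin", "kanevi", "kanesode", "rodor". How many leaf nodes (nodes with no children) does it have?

A leaf is a node with no children — equivalently, the end of a word that is not a proper prefix of any other stored word.
Those words: "fenfen", "galgalso", "kaneludor", "kanenepaka", "kanepalin", "kanerodor", "kanesode", "kanetorvidor", "kanevide", "linbeldor", "robelven", "rodor", "sarrun"
Leaf count: 13

13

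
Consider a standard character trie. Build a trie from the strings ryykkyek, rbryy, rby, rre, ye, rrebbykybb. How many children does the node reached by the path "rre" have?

Follow the path "rre" to its node, then look at its outgoing edges.
Characters that immediately follow "rre" among the stored strings: {b}.
That node has 1 child edge.

1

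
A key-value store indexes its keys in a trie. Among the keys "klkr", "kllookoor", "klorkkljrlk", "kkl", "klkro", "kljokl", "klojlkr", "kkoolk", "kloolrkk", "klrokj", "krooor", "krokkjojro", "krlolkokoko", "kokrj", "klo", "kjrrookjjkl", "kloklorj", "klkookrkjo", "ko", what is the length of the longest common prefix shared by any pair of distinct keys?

Look for the deepest trie node that still has at least two words in its subtree.
"klkr" and "klkro" agree on "klkr" (4 characters) before diverging; nothing deeper is shared.
Longest shared-prefix length: 4

4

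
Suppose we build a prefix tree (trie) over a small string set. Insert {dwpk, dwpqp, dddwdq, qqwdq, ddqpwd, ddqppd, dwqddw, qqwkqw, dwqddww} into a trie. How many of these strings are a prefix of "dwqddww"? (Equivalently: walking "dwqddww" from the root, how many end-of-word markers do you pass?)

2

Traverse "dwqddww" character by character; count nodes along the way that are marked as word ends.
Prefixes of the query that are stored words: "dwqddw", "dwqddww"
Count: 2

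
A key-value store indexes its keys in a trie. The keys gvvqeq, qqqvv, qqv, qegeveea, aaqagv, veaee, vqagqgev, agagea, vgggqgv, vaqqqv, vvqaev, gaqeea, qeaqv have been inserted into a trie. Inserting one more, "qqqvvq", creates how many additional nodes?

1

The longest prefix of "qqqvvq" already in the trie is "qqqvv" (length 5).
Each of the 1 remaining characters creates one node.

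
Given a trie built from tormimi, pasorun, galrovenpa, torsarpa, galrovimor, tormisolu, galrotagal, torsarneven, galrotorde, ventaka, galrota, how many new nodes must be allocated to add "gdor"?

Walking "gdor" from the root, the first 1 characters ("g") follow existing edges; "d" is the first miss.
So 4 − 1 = 3 new nodes.

3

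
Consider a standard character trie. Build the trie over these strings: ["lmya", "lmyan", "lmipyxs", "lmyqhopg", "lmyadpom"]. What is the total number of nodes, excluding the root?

Count nodes per top-level branch (shared prefixes stored once):
  'l'-branch (lmipyxs, lmya, lmyadpom, lmyan, lmyqhopg): 19 nodes
Sum: 19

19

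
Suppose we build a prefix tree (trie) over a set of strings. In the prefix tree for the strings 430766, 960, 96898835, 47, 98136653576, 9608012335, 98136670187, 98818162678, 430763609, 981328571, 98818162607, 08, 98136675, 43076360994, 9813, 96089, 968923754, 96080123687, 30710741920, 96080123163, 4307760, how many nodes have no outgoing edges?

18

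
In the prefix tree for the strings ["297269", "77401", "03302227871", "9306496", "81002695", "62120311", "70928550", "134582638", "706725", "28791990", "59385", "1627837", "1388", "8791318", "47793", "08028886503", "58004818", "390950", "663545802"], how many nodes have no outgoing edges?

19

Leaves are exactly the stored words that no other stored word extends.
Those words: "03302227871", "08028886503", "134582638", "1388", "1627837", "28791990", "297269", "390950", "47793", "58004818", "59385", "62120311", "663545802", "706725", "70928550", "77401", "81002695", "8791318", "9306496"
Leaf count: 19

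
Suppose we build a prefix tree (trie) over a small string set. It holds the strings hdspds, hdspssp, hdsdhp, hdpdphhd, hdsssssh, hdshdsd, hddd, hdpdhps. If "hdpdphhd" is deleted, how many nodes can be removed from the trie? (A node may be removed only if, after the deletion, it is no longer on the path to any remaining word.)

A node on "hdpdphhd"'s path can go only if nothing else ends at it or branches off below it.
The suffix "phhd" (4 nodes) is used only by "hdpdphhd"; the node for "hdpd" still has the child "h", so pruning stops there.
Nodes removed: 4

4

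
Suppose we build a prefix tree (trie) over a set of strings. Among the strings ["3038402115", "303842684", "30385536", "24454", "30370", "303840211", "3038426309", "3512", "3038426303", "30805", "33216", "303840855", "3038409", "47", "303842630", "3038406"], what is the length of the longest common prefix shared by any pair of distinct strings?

9

Look for the deepest trie node that still has at least two words in its subtree.
e.g. "303840211" and "3038402115" share the prefix "303840211" of length 9; no pair shares a longer one.
Longest shared-prefix length: 9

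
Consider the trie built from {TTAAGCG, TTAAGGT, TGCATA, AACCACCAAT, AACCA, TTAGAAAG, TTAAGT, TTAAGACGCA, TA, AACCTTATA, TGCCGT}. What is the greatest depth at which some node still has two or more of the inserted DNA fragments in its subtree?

5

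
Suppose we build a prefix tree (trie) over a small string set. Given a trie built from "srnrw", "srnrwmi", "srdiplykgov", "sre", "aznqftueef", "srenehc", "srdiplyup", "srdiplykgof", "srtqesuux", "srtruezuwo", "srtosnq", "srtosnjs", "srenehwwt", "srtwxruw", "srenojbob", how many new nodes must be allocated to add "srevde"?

3

The longest prefix of "srevde" already in the trie is "sre" (length 3).
New nodes needed: |"srevde"| − 3 = 6 − 3 = 3.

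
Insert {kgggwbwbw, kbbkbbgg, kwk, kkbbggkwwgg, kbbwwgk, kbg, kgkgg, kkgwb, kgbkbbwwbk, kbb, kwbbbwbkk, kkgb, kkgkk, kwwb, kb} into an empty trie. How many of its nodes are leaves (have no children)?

13

Leaves are exactly the stored words that no other stored word extends.
Those words: "kbbkbbgg", "kbbwwgk", "kbg", "kgbkbbwwbk", "kgggwbwbw", "kgkgg", "kkbbggkwwgg", "kkgb", "kkgkk", "kkgwb", "kwbbbwbkk", "kwk", "kwwb"
Leaf count: 13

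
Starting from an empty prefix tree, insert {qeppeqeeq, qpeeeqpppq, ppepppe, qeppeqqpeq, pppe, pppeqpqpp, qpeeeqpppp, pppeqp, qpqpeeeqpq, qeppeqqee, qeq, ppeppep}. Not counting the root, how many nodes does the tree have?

Insert word by word; a character creates a node only if that edge doesn't already exist:
  "qeppeqeeq" → 9 new (q, e, p, p, e, q, e, e, q)
  "qpeeeqpppq" → prefix "q" already present; 9 new (p, e, e, e, q, p, p, p, q)
  "ppepppe" → 7 new (p, p, e, p, p, p, e)
  "qeppeqqpeq" → prefix "qeppeq" already present; 4 new (q, p, e, q)
  "pppe" → prefix "pp" already present; 2 new (p, e)
  "pppeqpqpp" → prefix "pppe" already present; 5 new (q, p, q, p, p)
  "qpeeeqpppp" → prefix "qpeeeqppp" already present; 1 new (p)
  "pppeqp" → prefix "pppeqp" already present; 0 new (none)
  "qpqpeeeqpq" → prefix "qp" already present; 8 new (q, p, e, e, e, q, p, q)
  "qeppeqqee" → prefix "qeppeqq" already present; 2 new (e, e)
  "qeq" → prefix "qe" already present; 1 new (q)
  "ppeppep" → prefix "ppepp" already present; 2 new (e, p)
Total nodes = 9 + 9 + 7 + 4 + 2 + 5 + 1 + 0 + 8 + 2 + 1 + 2 = 50

50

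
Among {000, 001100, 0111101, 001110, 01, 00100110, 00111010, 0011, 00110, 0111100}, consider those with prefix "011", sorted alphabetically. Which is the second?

Words with prefix "011", in lexicographic order: "0111100", "0111101"
Position 2: 0111101

0111101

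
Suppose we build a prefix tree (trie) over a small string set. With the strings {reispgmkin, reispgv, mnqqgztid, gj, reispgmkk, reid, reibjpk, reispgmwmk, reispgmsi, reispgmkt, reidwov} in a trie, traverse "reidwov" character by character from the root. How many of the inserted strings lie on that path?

2

Traverse "reidwov" character by character; count nodes along the way that are marked as word ends.
Prefixes of the query that are stored words: "reid", "reidwov"
Count: 2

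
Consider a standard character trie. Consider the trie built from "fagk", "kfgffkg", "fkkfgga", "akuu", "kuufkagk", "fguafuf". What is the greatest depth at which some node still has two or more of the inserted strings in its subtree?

1

Equivalently: take the maximum, over all pairs, of their longest common prefix length.
"fagk" and "fguafuf" agree on "f" (1 characters) before diverging; nothing deeper is shared.
Longest shared-prefix length: 1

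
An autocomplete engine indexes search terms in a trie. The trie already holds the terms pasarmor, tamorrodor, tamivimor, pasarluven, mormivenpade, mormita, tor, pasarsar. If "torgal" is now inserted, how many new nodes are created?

Walking "torgal" from the root, the first 3 characters ("tor") follow existing edges; "g" is the first miss.
New nodes needed: |"torgal"| − 3 = 6 − 3 = 3.

3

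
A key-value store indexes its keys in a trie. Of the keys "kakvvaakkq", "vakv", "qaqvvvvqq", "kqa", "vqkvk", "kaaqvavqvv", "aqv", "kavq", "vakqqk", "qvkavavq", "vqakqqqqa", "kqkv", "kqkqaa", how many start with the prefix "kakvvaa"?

Traverse to the node for "kakvvaa", then collect every word in that subtree.
Matches: "kakvvaakkq"
Count: 1

1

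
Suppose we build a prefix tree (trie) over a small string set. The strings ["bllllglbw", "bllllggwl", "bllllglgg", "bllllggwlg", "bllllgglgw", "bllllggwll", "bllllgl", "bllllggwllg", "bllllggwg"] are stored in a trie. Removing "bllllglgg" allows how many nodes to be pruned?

After clearing the end-marker at "bllllglgg", prune upward until reaching a node still needed by another word.
The suffix "gg" (2 nodes) is used only by "bllllglgg"; the node for "bllllgl" still has the child "b", so pruning stops there.
Nodes removed: 2

2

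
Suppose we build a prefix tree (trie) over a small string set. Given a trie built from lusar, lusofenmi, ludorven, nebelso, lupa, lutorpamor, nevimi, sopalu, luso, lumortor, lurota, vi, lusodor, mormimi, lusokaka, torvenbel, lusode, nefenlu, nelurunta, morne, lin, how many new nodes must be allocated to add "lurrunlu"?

5

The longest prefix of "lurrunlu" already in the trie is "lur" (length 3).
Each of the 5 remaining characters creates one node.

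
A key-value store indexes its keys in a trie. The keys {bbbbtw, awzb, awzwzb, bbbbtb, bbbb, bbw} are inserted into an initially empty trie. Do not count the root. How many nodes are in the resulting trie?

15

Trace insertions, counting only characters that open a new branch:
  "bbbbtw" → 6 new (b, b, b, b, t, w)
  "awzb" → 4 new (a, w, z, b)
  "awzwzb" → prefix "awz" already present; 3 new (w, z, b)
  "bbbbtb" → prefix "bbbbt" already present; 1 new (b)
  "bbbb" → prefix "bbbb" already present; 0 new (none)
  "bbw" → prefix "bb" already present; 1 new (w)
Total nodes = 6 + 4 + 3 + 1 + 0 + 1 = 15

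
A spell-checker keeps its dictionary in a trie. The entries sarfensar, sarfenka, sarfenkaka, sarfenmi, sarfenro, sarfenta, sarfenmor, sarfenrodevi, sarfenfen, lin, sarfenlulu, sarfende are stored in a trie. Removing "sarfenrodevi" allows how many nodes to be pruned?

4

A node on "sarfenrodevi"'s path can go only if nothing else ends at it or branches off below it.
The suffix "devi" (4 nodes) is used only by "sarfenrodevi"; "sarfenro" is itself a stored word, so pruning stops there.
Nodes removed: 4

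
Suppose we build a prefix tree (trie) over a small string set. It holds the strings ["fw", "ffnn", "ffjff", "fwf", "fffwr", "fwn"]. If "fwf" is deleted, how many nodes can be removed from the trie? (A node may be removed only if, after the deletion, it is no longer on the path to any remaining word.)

1

Walk "fwf" from the leaf back toward the root, removing each node that no remaining word uses.
The suffix "f" (1 node) is used only by "fwf"; the node for "fw" still has the child "n", so pruning stops there.
Nodes removed: 1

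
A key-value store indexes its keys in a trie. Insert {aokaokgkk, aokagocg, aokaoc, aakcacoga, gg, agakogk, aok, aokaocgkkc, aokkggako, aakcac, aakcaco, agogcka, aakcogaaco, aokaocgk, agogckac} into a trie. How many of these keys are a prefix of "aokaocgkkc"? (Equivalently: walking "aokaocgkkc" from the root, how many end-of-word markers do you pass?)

4

Walk "aokaocgkkc" from the root; an end-of-word marker is hit whenever a stored word is a prefix of "aokaocgkkc".
Prefixes of the query that are stored words: "aok", "aokaoc", "aokaocgk", "aokaocgkkc"
Count: 4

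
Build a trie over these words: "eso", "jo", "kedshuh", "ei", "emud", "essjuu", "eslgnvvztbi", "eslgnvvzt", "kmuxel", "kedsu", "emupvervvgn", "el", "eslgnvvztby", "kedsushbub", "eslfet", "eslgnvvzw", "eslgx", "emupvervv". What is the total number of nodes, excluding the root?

55

Trace insertions, counting only characters that open a new branch:
  "eso" → 3 new (e, s, o)
  "jo" → 2 new (j, o)
  "kedshuh" → 7 new (k, e, d, s, h, u, h)
  "ei" → prefix "e" already present; 1 new (i)
  "emud" → prefix "e" already present; 3 new (m, u, d)
  "essjuu" → prefix "es" already present; 4 new (s, j, u, u)
  "eslgnvvztbi" → prefix "es" already present; 9 new (l, g, n, v, v, z, t, b, i)
  "eslgnvvzt" → prefix "eslgnvvzt" already present; 0 new (none)
  "kmuxel" → prefix "k" already present; 5 new (m, u, x, e, l)
  "kedsu" → prefix "keds" already present; 1 new (u)
  "emupvervvgn" → prefix "emu" already present; 8 new (p, v, e, r, v, v, g, n)
  "el" → prefix "e" already present; 1 new (l)
  "eslgnvvztby" → prefix "eslgnvvztb" already present; 1 new (y)
  "kedsushbub" → prefix "kedsu" already present; 5 new (s, h, b, u, b)
  "eslfet" → prefix "esl" already present; 3 new (f, e, t)
  "eslgnvvzw" → prefix "eslgnvvz" already present; 1 new (w)
  "eslgx" → prefix "eslg" already present; 1 new (x)
  "emupvervv" → prefix "emupvervv" already present; 0 new (none)
Total nodes = 3 + 2 + 7 + 1 + 3 + 4 + 9 + 0 + 5 + 1 + 8 + 1 + 1 + 5 + 3 + 1 + 1 + 0 = 55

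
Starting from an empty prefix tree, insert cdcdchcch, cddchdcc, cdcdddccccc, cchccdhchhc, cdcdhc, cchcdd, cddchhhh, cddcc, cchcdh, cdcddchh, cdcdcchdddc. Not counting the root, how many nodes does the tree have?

50

For each word, the new-node count is its length minus the longest prefix already in the trie:
  "cdcdchcch" → 9 new (c, d, c, d, c, h, c, c, h)
  "cddchdcc" → prefix "cd" already present; 6 new (d, c, h, d, c, c)
  "cdcdddccccc" → prefix "cdcd" already present; 7 new (d, d, c, c, c, c, c)
  "cchccdhchhc" → prefix "c" already present; 10 new (c, h, c, c, d, h, c, h, h, c)
  "cdcdhc" → prefix "cdcd" already present; 2 new (h, c)
  "cchcdd" → prefix "cchc" already present; 2 new (d, d)
  "cddchhhh" → prefix "cddch" already present; 3 new (h, h, h)
  "cddcc" → prefix "cddc" already present; 1 new (c)
  "cchcdh" → prefix "cchcd" already present; 1 new (h)
  "cdcddchh" → prefix "cdcdd" already present; 3 new (c, h, h)
  "cdcdcchdddc" → prefix "cdcdc" already present; 6 new (c, h, d, d, d, c)
Total nodes = 9 + 6 + 7 + 10 + 2 + 2 + 3 + 1 + 1 + 3 + 6 = 50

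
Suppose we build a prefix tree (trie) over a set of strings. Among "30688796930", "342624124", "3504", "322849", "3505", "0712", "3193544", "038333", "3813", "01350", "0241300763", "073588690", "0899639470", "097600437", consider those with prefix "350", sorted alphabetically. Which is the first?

Filter for "350…" and sort: "3504", "3505"
Position 1: 3504

3504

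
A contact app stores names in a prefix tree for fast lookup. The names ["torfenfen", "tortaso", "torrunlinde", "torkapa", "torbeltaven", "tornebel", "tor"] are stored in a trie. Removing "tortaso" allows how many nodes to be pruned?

4

Walk "tortaso" from the leaf back toward the root, removing each node that no remaining word uses.
The suffix "taso" (4 nodes) is used only by "tortaso"; the node for "tor" still has the child "f", so pruning stops there.
Nodes removed: 4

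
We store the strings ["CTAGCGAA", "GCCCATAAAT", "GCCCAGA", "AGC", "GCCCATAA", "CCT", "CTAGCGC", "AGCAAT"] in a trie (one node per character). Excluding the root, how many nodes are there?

29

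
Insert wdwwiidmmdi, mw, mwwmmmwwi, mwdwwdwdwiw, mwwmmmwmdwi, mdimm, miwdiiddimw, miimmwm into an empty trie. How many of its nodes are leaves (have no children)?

7

A leaf is a node with no children — equivalently, the end of a word that is not a proper prefix of any other stored word.
Those words: "mdimm", "miimmwm", "miwdiiddimw", "mwdwwdwdwiw", "mwwmmmwmdwi", "mwwmmmwwi", "wdwwiidmmdi"
Leaf count: 7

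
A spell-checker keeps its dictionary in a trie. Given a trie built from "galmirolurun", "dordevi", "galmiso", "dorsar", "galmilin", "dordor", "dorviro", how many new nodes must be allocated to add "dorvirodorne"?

5

Walking "dorvirodorne" from the root, the first 7 characters ("dorviro") follow existing edges; "d" is the first miss.
Each of the 5 remaining characters creates one node.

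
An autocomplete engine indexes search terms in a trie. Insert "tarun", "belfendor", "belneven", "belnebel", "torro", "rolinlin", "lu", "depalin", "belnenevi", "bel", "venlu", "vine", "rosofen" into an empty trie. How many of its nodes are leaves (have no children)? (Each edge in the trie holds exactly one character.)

A leaf is a node with no children — equivalently, the end of a word that is not a proper prefix of any other stored word.
Those words: "belfendor", "belnebel", "belnenevi", "belneven", "depalin", "lu", "rolinlin", "rosofen", "tarun", "torro", "venlu", "vine"
Leaf count: 12

12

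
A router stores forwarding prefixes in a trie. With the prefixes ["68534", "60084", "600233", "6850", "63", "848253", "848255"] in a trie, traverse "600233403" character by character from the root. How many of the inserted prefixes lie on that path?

Traverse "600233403" character by character; count nodes along the way that are marked as word ends.
Prefixes of the query that are stored words: "600233"
Count: 1

1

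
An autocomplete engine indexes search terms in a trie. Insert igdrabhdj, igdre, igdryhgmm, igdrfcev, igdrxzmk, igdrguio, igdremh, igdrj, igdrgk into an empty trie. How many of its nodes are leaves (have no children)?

8

Leaves are exactly the stored words that no other stored word extends.
Those words: "igdrabhdj", "igdremh", "igdrfcev", "igdrgk", "igdrguio", "igdrj", "igdrxzmk", "igdryhgmm"
Leaf count: 8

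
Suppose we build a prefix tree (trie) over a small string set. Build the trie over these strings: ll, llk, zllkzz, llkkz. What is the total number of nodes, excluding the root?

11

Trie structure (* marks end of a word):
(root)
├─ l
│  └─ l *
│     └─ k *
│        └─ k
│           └─ z *
└─ z
   └─ l
      └─ l
         └─ k
            └─ z
               └─ z *
Counting every labelled node above: 11.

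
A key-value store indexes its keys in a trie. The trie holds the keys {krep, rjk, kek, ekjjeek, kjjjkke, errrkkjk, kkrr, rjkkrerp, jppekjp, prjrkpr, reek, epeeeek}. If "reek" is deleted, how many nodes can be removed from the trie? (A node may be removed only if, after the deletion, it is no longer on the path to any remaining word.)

3

Walk "reek" from the leaf back toward the root, removing each node that no remaining word uses.
The suffix "eek" (3 nodes) is used only by "reek"; the node for "r" still has the child "j", so pruning stops there.
Nodes removed: 3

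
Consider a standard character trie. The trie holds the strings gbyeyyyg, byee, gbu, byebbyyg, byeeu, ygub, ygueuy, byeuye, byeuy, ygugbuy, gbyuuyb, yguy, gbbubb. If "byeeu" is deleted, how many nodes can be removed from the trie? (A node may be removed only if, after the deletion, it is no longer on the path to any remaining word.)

A node on "byeeu"'s path can go only if nothing else ends at it or branches off below it.
The suffix "u" (1 node) is used only by "byeeu"; "byee" is itself a stored word, so pruning stops there.
Nodes removed: 1

1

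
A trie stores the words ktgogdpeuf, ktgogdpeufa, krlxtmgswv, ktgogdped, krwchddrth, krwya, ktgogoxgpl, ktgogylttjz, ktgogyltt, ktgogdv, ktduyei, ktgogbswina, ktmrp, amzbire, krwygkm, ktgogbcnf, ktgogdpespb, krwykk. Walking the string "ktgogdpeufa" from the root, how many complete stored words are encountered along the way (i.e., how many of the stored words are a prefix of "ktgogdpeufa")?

Traverse "ktgogdpeufa" character by character; count nodes along the way that are marked as word ends.
Prefixes of the query that are stored words: "ktgogdpeuf", "ktgogdpeufa"
Count: 2

2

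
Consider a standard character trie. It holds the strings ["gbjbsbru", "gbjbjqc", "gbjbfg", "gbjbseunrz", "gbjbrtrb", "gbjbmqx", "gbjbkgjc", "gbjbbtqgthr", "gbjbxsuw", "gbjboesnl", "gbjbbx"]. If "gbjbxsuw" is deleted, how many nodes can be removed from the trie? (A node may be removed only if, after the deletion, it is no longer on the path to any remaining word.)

A node on "gbjbxsuw"'s path can go only if nothing else ends at it or branches off below it.
The suffix "xsuw" (4 nodes) is used only by "gbjbxsuw"; the node for "gbjb" still has the child "s", so pruning stops there.
Nodes removed: 4

4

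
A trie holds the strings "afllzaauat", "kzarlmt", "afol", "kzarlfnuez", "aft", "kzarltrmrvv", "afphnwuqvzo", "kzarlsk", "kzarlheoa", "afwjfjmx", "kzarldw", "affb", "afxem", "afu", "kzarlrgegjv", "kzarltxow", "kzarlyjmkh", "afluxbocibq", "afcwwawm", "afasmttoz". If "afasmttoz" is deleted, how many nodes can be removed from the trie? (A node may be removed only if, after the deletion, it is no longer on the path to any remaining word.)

Walk "afasmttoz" from the leaf back toward the root, removing each node that no remaining word uses.
The suffix "asmttoz" (7 nodes) is used only by "afasmttoz"; the node for "af" still has the child "l", so pruning stops there.
Nodes removed: 7

7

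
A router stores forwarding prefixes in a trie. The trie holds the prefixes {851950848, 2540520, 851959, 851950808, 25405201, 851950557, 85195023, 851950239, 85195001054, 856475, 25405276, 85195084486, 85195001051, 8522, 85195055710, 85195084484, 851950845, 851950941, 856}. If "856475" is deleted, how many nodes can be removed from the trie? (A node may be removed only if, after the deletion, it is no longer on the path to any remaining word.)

3

After clearing the end-marker at "856475", prune upward until reaching a node still needed by another word.
The suffix "475" (3 nodes) is used only by "856475"; "856" is itself a stored word, so pruning stops there.
Nodes removed: 3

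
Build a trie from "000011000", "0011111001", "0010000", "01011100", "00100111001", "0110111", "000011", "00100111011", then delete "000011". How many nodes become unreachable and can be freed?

Walk "000011" from the leaf back toward the root, removing each node that no remaining word uses.
Every node on "000011" is still needed (e.g. by "000011000"), so nothing is freed.
Nodes removed: 0

0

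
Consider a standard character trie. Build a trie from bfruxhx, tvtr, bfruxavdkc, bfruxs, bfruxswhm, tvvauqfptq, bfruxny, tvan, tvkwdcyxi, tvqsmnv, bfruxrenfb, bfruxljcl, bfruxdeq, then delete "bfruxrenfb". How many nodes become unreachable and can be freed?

5

A node on "bfruxrenfb"'s path can go only if nothing else ends at it or branches off below it.
The suffix "renfb" (5 nodes) is used only by "bfruxrenfb"; the node for "bfrux" still has the child "h", so pruning stops there.
Nodes removed: 5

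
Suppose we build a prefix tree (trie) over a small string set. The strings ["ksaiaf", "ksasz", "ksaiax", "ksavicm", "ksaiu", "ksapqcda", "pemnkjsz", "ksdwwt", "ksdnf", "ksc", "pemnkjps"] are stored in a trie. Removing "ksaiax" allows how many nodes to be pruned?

Walk "ksaiax" from the leaf back toward the root, removing each node that no remaining word uses.
The suffix "x" (1 node) is used only by "ksaiax"; the node for "ksaia" still has the child "f", so pruning stops there.
Nodes removed: 1

1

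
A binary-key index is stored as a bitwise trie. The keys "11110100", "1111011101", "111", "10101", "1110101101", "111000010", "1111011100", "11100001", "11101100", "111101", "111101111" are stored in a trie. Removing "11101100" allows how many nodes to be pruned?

3

After clearing the end-marker at "11101100", prune upward until reaching a node still needed by another word.
The suffix "100" (3 nodes) is used only by "11101100"; the node for "11101" still has the child "0", so pruning stops there.
Nodes removed: 3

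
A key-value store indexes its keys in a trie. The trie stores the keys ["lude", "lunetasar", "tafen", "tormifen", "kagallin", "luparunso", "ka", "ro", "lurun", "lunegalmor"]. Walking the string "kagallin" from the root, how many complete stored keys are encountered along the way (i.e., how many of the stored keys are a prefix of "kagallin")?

2

Check each prefix of "kagallin" against the stored set — each match is an end-marker on the path.
Prefixes of the query that are stored words: "ka", "kagallin"
Count: 2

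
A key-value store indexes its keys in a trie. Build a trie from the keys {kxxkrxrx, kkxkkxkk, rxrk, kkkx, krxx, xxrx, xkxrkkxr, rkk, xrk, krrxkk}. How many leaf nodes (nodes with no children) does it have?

A leaf is a node with no children — equivalently, the end of a word that is not a proper prefix of any other stored word.
Those words: "kkkx", "kkxkkxkk", "krrxkk", "krxx", "kxxkrxrx", "rkk", "rxrk", "xkxrkkxr", "xrk", "xxrx"
Leaf count: 10

10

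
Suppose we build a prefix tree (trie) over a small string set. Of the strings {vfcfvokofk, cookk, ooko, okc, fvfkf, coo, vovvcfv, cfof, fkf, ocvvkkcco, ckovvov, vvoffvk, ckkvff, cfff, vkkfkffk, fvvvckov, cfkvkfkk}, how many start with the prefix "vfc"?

1

Filter for entries beginning with "vfc":
Words under "vfc": vfcfvokofk
Count: 1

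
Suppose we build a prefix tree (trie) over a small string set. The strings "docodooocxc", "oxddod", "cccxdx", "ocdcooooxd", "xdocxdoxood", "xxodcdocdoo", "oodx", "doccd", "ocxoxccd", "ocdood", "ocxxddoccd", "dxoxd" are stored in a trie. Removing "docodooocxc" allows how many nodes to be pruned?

A node on "docodooocxc"'s path can go only if nothing else ends at it or branches off below it.
The suffix "odooocxc" (8 nodes) is used only by "docodooocxc"; the node for "doc" still has the child "c", so pruning stops there.
Nodes removed: 8

8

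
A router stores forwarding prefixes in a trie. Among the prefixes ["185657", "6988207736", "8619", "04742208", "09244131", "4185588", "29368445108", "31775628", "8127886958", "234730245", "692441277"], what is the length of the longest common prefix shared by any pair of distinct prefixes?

2

Equivalently: take the maximum, over all pairs, of their longest common prefix length.
"692441277" and "6988207736" agree on "69" (2 characters) before diverging; nothing deeper is shared.
Longest shared-prefix length: 2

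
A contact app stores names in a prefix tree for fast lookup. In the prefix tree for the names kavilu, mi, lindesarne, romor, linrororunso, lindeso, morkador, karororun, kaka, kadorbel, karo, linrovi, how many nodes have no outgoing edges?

11

Leaves are exactly the stored words that no other stored word extends.
Those words: "kadorbel", "kaka", "karororun", "kavilu", "lindesarne", "lindeso", "linrororunso", "linrovi", "mi", "morkador", "romor"
Leaf count: 11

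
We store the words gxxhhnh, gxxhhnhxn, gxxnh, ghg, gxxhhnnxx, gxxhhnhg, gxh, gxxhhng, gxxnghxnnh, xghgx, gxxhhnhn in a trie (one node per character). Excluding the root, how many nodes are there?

Trace insertions, counting only characters that open a new branch:
  "gxxhhnh" → 7 new (g, x, x, h, h, n, h)
  "gxxhhnhxn" → prefix "gxxhhnh" already present; 2 new (x, n)
  "gxxnh" → prefix "gxx" already present; 2 new (n, h)
  "ghg" → prefix "g" already present; 2 new (h, g)
  "gxxhhnnxx" → prefix "gxxhhn" already present; 3 new (n, x, x)
  "gxxhhnhg" → prefix "gxxhhnh" already present; 1 new (g)
  "gxh" → prefix "gx" already present; 1 new (h)
  "gxxhhng" → prefix "gxxhhn" already present; 1 new (g)
  "gxxnghxnnh" → prefix "gxxn" already present; 6 new (g, h, x, n, n, h)
  "xghgx" → 5 new (x, g, h, g, x)
  "gxxhhnhn" → prefix "gxxhhnh" already present; 1 new (n)
Total nodes = 7 + 2 + 2 + 2 + 3 + 1 + 1 + 1 + 6 + 5 + 1 = 31

31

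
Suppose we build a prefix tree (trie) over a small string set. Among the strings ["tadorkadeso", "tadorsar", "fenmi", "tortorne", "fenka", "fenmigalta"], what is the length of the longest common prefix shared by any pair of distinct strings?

5

Equivalently: take the maximum, over all pairs, of their longest common prefix length.
"fenmi" and "fenmigalta" agree on "fenmi" (5 characters) before diverging; nothing deeper is shared.
Longest shared-prefix length: 5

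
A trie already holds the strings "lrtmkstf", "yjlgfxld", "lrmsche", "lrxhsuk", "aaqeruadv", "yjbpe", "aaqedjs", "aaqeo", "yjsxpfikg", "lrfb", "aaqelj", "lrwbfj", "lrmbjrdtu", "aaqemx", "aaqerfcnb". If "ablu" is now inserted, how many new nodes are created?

3

"a" is already a path in the trie; the remaining "blu" must be added.
So 4 − 1 = 3 new nodes.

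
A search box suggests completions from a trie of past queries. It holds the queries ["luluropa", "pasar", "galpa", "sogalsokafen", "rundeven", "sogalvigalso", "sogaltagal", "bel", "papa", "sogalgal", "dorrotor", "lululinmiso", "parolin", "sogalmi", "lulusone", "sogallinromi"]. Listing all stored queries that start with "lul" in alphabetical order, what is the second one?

luluropa

Filter for "lul…" and sort: "lululinmiso", "luluropa", "lulusone"
Position 2: luluropa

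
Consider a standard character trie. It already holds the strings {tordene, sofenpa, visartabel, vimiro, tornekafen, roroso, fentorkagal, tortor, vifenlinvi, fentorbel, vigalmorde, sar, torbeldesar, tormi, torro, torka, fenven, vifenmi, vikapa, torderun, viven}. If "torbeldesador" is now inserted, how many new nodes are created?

3

"torbeldesa" is already a path in the trie; the remaining "dor" must be added.
So 13 − 10 = 3 new nodes.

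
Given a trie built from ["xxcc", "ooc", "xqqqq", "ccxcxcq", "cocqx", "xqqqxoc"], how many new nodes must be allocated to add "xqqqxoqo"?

"xqqqxo" is already a path in the trie; the remaining "qo" must be added.
Each of the 2 remaining characters creates one node.

2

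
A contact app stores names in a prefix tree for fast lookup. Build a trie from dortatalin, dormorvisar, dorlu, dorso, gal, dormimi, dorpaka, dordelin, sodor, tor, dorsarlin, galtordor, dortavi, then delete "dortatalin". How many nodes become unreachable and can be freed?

After clearing the end-marker at "dortatalin", prune upward until reaching a node still needed by another word.
The suffix "talin" (5 nodes) is used only by "dortatalin"; the node for "dorta" still has the child "v", so pruning stops there.
Nodes removed: 5

5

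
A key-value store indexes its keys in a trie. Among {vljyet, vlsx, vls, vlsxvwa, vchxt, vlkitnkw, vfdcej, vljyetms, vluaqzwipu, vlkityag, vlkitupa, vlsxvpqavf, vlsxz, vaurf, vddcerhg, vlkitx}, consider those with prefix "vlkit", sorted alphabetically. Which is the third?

vlkitx

DFS of the "vlkit" subtree visits, in order: "vlkitnkw", "vlkitupa", "vlkitx", "vlkityag"
The 3rd is vlkitx.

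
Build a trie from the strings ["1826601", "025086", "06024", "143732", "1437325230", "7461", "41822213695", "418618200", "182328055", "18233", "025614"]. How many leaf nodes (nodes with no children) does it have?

10

Leaves are exactly the stored words that no other stored word extends.
Those words: "025086", "025614", "06024", "1437325230", "182328055", "18233", "1826601", "41822213695", "418618200", "7461"
Leaf count: 10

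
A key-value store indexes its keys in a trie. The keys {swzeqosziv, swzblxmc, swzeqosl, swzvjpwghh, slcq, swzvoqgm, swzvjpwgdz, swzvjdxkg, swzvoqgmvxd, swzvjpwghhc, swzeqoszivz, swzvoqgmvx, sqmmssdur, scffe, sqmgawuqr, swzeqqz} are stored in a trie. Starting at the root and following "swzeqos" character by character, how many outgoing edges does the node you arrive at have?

2

The children of the "swzeqos" node are the distinct next characters among strings starting with "swzeqos".
Distinct next characters after "swzeqos": l, z.
That node has 2 child edges.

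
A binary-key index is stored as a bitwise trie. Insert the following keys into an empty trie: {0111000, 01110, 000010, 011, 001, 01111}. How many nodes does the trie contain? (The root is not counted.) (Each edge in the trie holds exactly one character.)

14

Count nodes per top-level branch (shared prefixes stored once):
  '0'-branch (000010, 001, 011, 01110, 0111000, 01111): 14 nodes
Sum: 14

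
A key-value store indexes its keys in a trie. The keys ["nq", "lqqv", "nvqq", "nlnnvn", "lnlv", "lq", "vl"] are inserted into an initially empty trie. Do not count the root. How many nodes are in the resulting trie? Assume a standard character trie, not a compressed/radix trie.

Trie structure (* marks end of a word):
(root)
├─ l
│  ├─ n
│  │  └─ l
│  │     └─ v *
│  └─ q *
│     └─ q
│        └─ v *
├─ n
│  ├─ l
│  │  └─ n
│  │     └─ n
│  │        └─ v
│  │           └─ n *
│  ├─ q *
│  └─ v
│     └─ q
│        └─ q *
└─ v
   └─ l *
Counting every labelled node above: 19.

19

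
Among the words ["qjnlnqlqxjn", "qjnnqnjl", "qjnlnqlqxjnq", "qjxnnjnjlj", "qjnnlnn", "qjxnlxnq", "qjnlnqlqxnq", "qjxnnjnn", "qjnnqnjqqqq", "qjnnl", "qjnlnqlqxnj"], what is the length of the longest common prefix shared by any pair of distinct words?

11

The deepest shared node is where two words last agree before diverging.
"qjnlnqlqxjn" and "qjnlnqlqxjnq" agree on "qjnlnqlqxjn" (11 characters) before diverging; nothing deeper is shared.
Longest shared-prefix length: 11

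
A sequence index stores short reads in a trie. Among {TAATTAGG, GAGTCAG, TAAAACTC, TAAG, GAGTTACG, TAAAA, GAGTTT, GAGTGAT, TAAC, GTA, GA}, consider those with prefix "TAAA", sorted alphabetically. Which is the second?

Filter for "TAAA…" and sort: "TAAAA", "TAAAACTC"
Position 2: TAAAACTC

TAAAACTC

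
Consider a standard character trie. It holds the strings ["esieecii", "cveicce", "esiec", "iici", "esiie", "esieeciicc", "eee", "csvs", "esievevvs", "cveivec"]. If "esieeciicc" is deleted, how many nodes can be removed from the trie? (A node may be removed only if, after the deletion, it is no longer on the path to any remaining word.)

2

After clearing the end-marker at "esieeciicc", prune upward until reaching a node still needed by another word.
The suffix "cc" (2 nodes) is used only by "esieeciicc"; "esieecii" is itself a stored word, so pruning stops there.
Nodes removed: 2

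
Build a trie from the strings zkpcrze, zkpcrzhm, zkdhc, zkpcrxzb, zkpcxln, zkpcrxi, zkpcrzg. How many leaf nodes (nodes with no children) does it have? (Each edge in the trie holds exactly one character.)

7

Leaves are exactly the stored words that no other stored word extends.
Those words: "zkdhc", "zkpcrxi", "zkpcrxzb", "zkpcrze", "zkpcrzg", "zkpcrzhm", "zkpcxln"
Leaf count: 7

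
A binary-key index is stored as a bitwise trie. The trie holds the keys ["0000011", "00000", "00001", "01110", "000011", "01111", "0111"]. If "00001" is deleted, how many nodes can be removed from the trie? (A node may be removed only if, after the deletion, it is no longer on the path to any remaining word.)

0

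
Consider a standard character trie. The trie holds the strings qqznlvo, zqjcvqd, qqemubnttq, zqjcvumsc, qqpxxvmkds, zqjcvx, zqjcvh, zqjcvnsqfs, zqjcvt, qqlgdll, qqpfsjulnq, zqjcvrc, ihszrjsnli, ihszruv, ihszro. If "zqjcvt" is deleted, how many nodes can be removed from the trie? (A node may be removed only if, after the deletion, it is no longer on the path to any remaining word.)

After clearing the end-marker at "zqjcvt", prune upward until reaching a node still needed by another word.
The suffix "t" (1 node) is used only by "zqjcvt"; the node for "zqjcv" still has the child "q", so pruning stops there.
Nodes removed: 1

1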